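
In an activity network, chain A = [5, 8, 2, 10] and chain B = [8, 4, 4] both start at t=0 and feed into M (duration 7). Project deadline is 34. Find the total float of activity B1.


Forward pass: ES(B1) = sum of predecessors on chain B = 0
EF = ES + duration = 0 + 8 = 8
Backward pass: LF(M) = deadline = 34; LS(M) = 34 - 7 = 27
LF(B1) = LS(M) - sum(successors on chain B) = 27 - 8 = 19
LS = LF - duration = 19 - 8 = 11
Total float = LS - ES = 11 - 0 = 11

11


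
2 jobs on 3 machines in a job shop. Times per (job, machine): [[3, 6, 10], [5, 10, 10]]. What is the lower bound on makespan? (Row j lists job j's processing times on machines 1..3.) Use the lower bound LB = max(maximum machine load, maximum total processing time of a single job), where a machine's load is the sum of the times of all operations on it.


Machine loads:
  Machine 1: 3 + 5 = 8
  Machine 2: 6 + 10 = 16
  Machine 3: 10 + 10 = 20
Max machine load = 20
Job totals:
  Job 1: 19
  Job 2: 25
Max job total = 25
Lower bound = max(20, 25) = 25

25


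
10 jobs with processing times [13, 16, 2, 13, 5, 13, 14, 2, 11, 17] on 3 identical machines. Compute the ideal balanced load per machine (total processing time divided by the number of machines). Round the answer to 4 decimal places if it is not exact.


Total processing time = 13 + 16 + 2 + 13 + 5 + 13 + 14 + 2 + 11 + 17 = 106
Number of machines = 3
Ideal balanced load = 106 / 3 = 35.3333

35.3333


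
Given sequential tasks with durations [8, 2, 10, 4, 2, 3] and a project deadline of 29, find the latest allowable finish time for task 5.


LF(activity 5) = deadline - sum of successor durations
Successors: activities 6 through 6 with durations [3]
Sum of successor durations = 3
LF = 29 - 3 = 26

26


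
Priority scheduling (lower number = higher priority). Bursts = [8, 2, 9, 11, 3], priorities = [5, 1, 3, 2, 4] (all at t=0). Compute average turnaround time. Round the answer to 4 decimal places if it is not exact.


Sort by priority (ascending = highest first):
Order: [(1, 2), (2, 11), (3, 9), (4, 3), (5, 8)]
Completion times:
  Priority 1, burst=2, C=2
  Priority 2, burst=11, C=13
  Priority 3, burst=9, C=22
  Priority 4, burst=3, C=25
  Priority 5, burst=8, C=33
Average turnaround = 95/5 = 19.0

19.0


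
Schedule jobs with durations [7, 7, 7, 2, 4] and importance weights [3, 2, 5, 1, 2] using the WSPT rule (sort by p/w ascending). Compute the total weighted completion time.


Compute p/w ratios and sort ascending (WSPT): [(7, 5), (2, 1), (4, 2), (7, 3), (7, 2)]
Compute weighted completion times:
  Job (p=7,w=5): C=7, w*C=5*7=35
  Job (p=2,w=1): C=9, w*C=1*9=9
  Job (p=4,w=2): C=13, w*C=2*13=26
  Job (p=7,w=3): C=20, w*C=3*20=60
  Job (p=7,w=2): C=27, w*C=2*27=54
Total weighted completion time = 184

184


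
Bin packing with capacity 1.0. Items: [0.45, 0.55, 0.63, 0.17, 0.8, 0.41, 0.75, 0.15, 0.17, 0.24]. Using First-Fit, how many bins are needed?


Place items sequentially using First-Fit:
  Item 0.45 -> new Bin 1
  Item 0.55 -> Bin 1 (now 1.0)
  Item 0.63 -> new Bin 2
  Item 0.17 -> Bin 2 (now 0.8)
  Item 0.8 -> new Bin 3
  Item 0.41 -> new Bin 4
  Item 0.75 -> new Bin 5
  Item 0.15 -> Bin 2 (now 0.95)
  Item 0.17 -> Bin 3 (now 0.97)
  Item 0.24 -> Bin 4 (now 0.65)
Total bins used = 5

5


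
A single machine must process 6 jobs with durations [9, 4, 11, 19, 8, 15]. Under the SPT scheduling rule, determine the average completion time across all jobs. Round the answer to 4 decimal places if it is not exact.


Sort jobs by processing time (SPT order): [4, 8, 9, 11, 15, 19]
Compute completion times sequentially:
  Job 1: processing = 4, completes at 4
  Job 2: processing = 8, completes at 12
  Job 3: processing = 9, completes at 21
  Job 4: processing = 11, completes at 32
  Job 5: processing = 15, completes at 47
  Job 6: processing = 19, completes at 66
Sum of completion times = 182
Average completion time = 182/6 = 30.3333

30.3333


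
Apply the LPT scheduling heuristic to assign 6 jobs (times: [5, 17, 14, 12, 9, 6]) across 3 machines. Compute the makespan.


Sort jobs in decreasing order (LPT): [17, 14, 12, 9, 6, 5]
Assign each job to the least loaded machine:
  Machine 1: jobs [17, 5], load = 22
  Machine 2: jobs [14, 6], load = 20
  Machine 3: jobs [12, 9], load = 21
Makespan = max load = 22

22


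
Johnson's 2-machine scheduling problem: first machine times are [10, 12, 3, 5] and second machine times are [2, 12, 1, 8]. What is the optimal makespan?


Apply Johnson's rule:
  Group 1 (a <= b): [(4, 5, 8), (2, 12, 12)]
  Group 2 (a > b): [(1, 10, 2), (3, 3, 1)]
Optimal job order: [4, 2, 1, 3]
Schedule:
  Job 4: M1 done at 5, M2 done at 13
  Job 2: M1 done at 17, M2 done at 29
  Job 1: M1 done at 27, M2 done at 31
  Job 3: M1 done at 30, M2 done at 32
Makespan = 32

32


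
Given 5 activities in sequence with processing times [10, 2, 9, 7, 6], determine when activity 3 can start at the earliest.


Activity 3 starts after activities 1 through 2 complete.
Predecessor durations: [10, 2]
ES = 10 + 2 = 12

12


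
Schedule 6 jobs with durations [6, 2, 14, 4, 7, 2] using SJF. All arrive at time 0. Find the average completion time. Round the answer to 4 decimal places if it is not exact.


SJF order (ascending): [2, 2, 4, 6, 7, 14]
Completion times:
  Job 1: burst=2, C=2
  Job 2: burst=2, C=4
  Job 3: burst=4, C=8
  Job 4: burst=6, C=14
  Job 5: burst=7, C=21
  Job 6: burst=14, C=35
Average completion = 84/6 = 14.0

14.0


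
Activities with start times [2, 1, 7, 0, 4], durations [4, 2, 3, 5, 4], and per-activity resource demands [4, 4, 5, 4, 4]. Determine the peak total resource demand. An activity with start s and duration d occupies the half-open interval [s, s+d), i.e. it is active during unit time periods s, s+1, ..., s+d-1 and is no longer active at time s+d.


Each activity i is active on [start_i, start_i + duration_i).
Compute total resource usage per time slot:
  t=0: active resources = [4], total = 4
  t=1: active resources = [4, 4], total = 8
  t=2: active resources = [4, 4, 4], total = 12
  t=3: active resources = [4, 4], total = 8
  t=4: active resources = [4, 4, 4], total = 12
  t=5: active resources = [4, 4], total = 8
  t=6: active resources = [4], total = 4
  t=7: active resources = [5, 4], total = 9
  t=8: active resources = [5], total = 5
  t=9: active resources = [5], total = 5
Peak resource demand = 12

12


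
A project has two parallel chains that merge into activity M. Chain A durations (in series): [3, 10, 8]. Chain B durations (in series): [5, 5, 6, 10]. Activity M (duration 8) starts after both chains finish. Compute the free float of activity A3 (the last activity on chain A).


ES(A3) = sum of predecessors on chain A = 13
EF(A3) = ES + duration = 13 + 8 = 21
Successor of A3 is M. ES(M) = max(sum(A), sum(B)) = max(21, 26) = 26
Free float = ES(successor) - EF(current) = 26 - 21 = 5

5


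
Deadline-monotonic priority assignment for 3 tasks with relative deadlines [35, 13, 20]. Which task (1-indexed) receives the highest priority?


Sort tasks by relative deadline (ascending):
  Task 2: deadline = 13
  Task 3: deadline = 20
  Task 1: deadline = 35
Priority order (highest first): [2, 3, 1]
Highest priority task = 2

2


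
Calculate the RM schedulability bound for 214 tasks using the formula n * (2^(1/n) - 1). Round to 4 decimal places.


Compute 2^(1/214) = 1.0032442568
Subtract 1: 1.0032442568 - 1 = 0.0032442568
Multiply by n: 214 * 0.0032442568 = 0.6942709552
Round to 4 dp: 0.6943

0.6943


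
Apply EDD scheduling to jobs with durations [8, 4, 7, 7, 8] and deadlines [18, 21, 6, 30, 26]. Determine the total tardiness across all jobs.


Sort by due date (EDD order): [(7, 6), (8, 18), (4, 21), (8, 26), (7, 30)]
Compute completion times and tardiness:
  Job 1: p=7, d=6, C=7, tardiness=max(0,7-6)=1
  Job 2: p=8, d=18, C=15, tardiness=max(0,15-18)=0
  Job 3: p=4, d=21, C=19, tardiness=max(0,19-21)=0
  Job 4: p=8, d=26, C=27, tardiness=max(0,27-26)=1
  Job 5: p=7, d=30, C=34, tardiness=max(0,34-30)=4
Total tardiness = 6

6


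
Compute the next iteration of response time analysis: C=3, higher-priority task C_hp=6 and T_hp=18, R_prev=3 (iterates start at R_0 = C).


R_next = C + ceil(R_prev / T_hp) * C_hp
ceil(3 / 18) = ceil(0.1667) = 1
Interference = 1 * 6 = 6
R_next = 3 + 6 = 9

9


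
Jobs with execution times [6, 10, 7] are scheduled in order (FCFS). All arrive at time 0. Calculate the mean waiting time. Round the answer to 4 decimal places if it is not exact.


FCFS order (as given): [6, 10, 7]
Waiting times:
  Job 1: wait = 0
  Job 2: wait = 6
  Job 3: wait = 16
Sum of waiting times = 22
Average waiting time = 22/3 = 7.3333

7.3333


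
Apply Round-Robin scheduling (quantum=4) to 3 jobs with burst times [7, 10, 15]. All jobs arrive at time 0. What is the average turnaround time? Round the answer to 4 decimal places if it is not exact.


Time quantum = 4
Execution trace:
  J1 runs 4 units, time = 4
  J2 runs 4 units, time = 8
  J3 runs 4 units, time = 12
  J1 runs 3 units, time = 15
  J2 runs 4 units, time = 19
  J3 runs 4 units, time = 23
  J2 runs 2 units, time = 25
  J3 runs 4 units, time = 29
  J3 runs 3 units, time = 32
Finish times: [15, 25, 32]
Average turnaround = 72/3 = 24.0

24.0


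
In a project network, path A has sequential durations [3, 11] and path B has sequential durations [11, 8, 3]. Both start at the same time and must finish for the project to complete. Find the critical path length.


Path A total = 3 + 11 = 14
Path B total = 11 + 8 + 3 = 22
Critical path = longest path = max(14, 22) = 22

22


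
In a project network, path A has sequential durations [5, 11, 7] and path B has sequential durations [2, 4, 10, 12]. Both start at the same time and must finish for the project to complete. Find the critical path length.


Path A total = 5 + 11 + 7 = 23
Path B total = 2 + 4 + 10 + 12 = 28
Critical path = longest path = max(23, 28) = 28

28


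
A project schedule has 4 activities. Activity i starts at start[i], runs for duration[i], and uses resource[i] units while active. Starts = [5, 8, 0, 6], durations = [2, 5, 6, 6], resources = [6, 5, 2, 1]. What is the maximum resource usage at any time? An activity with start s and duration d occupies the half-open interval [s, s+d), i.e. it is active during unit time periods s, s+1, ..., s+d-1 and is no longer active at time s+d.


Each activity i is active on [start_i, start_i + duration_i).
Compute total resource usage per time slot:
  t=0: active resources = [2], total = 2
  t=1: active resources = [2], total = 2
  t=2: active resources = [2], total = 2
  t=3: active resources = [2], total = 2
  t=4: active resources = [2], total = 2
  t=5: active resources = [6, 2], total = 8
  t=6: active resources = [6, 1], total = 7
  t=7: active resources = [1], total = 1
  t=8: active resources = [5, 1], total = 6
  t=9: active resources = [5, 1], total = 6
  t=10: active resources = [5, 1], total = 6
  t=11: active resources = [5, 1], total = 6
  t=12: active resources = [5], total = 5
Peak resource demand = 8

8


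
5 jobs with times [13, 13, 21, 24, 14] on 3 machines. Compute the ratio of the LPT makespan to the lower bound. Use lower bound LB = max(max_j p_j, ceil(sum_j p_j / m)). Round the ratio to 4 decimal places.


LPT order: [24, 21, 14, 13, 13]
Machine loads after assignment: [24, 34, 27]
LPT makespan = 34
Lower bound = max(max_job, ceil(total/3)) = max(24, 29) = 29
Ratio = 34 / 29 = 1.1724

1.1724


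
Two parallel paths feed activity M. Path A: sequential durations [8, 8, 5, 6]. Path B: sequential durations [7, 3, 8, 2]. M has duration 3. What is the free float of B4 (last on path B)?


ES(B4) = sum of predecessors on chain B = 18
EF(B4) = ES + duration = 18 + 2 = 20
Successor of B4 is M. ES(M) = max(sum(A), sum(B)) = max(27, 20) = 27
Free float = ES(successor) - EF(current) = 27 - 20 = 7

7


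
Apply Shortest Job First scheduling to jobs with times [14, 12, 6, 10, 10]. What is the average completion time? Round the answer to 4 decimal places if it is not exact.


SJF order (ascending): [6, 10, 10, 12, 14]
Completion times:
  Job 1: burst=6, C=6
  Job 2: burst=10, C=16
  Job 3: burst=10, C=26
  Job 4: burst=12, C=38
  Job 5: burst=14, C=52
Average completion = 138/5 = 27.6

27.6


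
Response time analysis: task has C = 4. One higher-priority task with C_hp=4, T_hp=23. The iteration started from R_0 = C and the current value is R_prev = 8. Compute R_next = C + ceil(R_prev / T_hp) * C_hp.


R_next = C + ceil(R_prev / T_hp) * C_hp
ceil(8 / 23) = ceil(0.3478) = 1
Interference = 1 * 4 = 4
R_next = 4 + 4 = 8
R_next = R_prev, so the iteration has converged (response time = 8).

8


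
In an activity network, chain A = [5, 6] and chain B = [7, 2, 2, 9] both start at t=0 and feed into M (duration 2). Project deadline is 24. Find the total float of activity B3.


Forward pass: ES(B3) = sum of predecessors on chain B = 9
EF = ES + duration = 9 + 2 = 11
Backward pass: LF(M) = deadline = 24; LS(M) = 24 - 2 = 22
LF(B3) = LS(M) - sum(successors on chain B) = 22 - 9 = 13
LS = LF - duration = 13 - 2 = 11
Total float = LS - ES = 11 - 9 = 2

2


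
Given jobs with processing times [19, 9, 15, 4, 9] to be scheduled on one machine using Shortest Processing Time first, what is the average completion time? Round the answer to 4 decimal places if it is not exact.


Sort jobs by processing time (SPT order): [4, 9, 9, 15, 19]
Compute completion times sequentially:
  Job 1: processing = 4, completes at 4
  Job 2: processing = 9, completes at 13
  Job 3: processing = 9, completes at 22
  Job 4: processing = 15, completes at 37
  Job 5: processing = 19, completes at 56
Sum of completion times = 132
Average completion time = 132/5 = 26.4

26.4


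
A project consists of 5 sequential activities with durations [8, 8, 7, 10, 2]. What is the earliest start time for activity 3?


Activity 3 starts after activities 1 through 2 complete.
Predecessor durations: [8, 8]
ES = 8 + 8 = 16

16


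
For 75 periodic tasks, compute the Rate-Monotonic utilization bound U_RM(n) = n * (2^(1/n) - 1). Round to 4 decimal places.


Compute 2^(1/75) = 1.0092848012
Subtract 1: 1.0092848012 - 1 = 0.0092848012
Multiply by n: 75 * 0.0092848012 = 0.6963600900
Round to 4 dp: 0.6964

0.6964


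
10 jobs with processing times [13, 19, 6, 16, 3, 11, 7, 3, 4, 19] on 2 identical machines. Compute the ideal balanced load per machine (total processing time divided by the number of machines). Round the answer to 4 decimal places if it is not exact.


Total processing time = 13 + 19 + 6 + 16 + 3 + 11 + 7 + 3 + 4 + 19 = 101
Number of machines = 2
Ideal balanced load = 101 / 2 = 50.5

50.5


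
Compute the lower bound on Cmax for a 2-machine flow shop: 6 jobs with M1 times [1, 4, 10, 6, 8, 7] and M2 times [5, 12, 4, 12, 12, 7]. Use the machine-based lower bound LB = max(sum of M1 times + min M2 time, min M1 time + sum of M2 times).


LB1 = sum(M1 times) + min(M2 times) = 36 + 4 = 40
LB2 = min(M1 times) + sum(M2 times) = 1 + 52 = 53
Lower bound = max(LB1, LB2) = max(40, 53) = 53

53


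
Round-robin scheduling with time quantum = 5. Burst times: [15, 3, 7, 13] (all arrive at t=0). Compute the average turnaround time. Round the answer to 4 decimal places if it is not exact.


Time quantum = 5
Execution trace:
  J1 runs 5 units, time = 5
  J2 runs 3 units, time = 8
  J3 runs 5 units, time = 13
  J4 runs 5 units, time = 18
  J1 runs 5 units, time = 23
  J3 runs 2 units, time = 25
  J4 runs 5 units, time = 30
  J1 runs 5 units, time = 35
  J4 runs 3 units, time = 38
Finish times: [35, 8, 25, 38]
Average turnaround = 106/4 = 26.5

26.5


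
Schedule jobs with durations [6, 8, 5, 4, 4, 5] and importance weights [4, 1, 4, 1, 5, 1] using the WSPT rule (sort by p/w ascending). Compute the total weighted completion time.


Compute p/w ratios and sort ascending (WSPT): [(4, 5), (5, 4), (6, 4), (4, 1), (5, 1), (8, 1)]
Compute weighted completion times:
  Job (p=4,w=5): C=4, w*C=5*4=20
  Job (p=5,w=4): C=9, w*C=4*9=36
  Job (p=6,w=4): C=15, w*C=4*15=60
  Job (p=4,w=1): C=19, w*C=1*19=19
  Job (p=5,w=1): C=24, w*C=1*24=24
  Job (p=8,w=1): C=32, w*C=1*32=32
Total weighted completion time = 191

191


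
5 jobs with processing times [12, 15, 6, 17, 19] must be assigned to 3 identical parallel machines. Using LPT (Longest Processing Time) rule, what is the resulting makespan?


Sort jobs in decreasing order (LPT): [19, 17, 15, 12, 6]
Assign each job to the least loaded machine:
  Machine 1: jobs [19], load = 19
  Machine 2: jobs [17, 6], load = 23
  Machine 3: jobs [15, 12], load = 27
Makespan = max load = 27

27


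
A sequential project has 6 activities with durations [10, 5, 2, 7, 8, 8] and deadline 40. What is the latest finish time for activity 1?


LF(activity 1) = deadline - sum of successor durations
Successors: activities 2 through 6 with durations [5, 2, 7, 8, 8]
Sum of successor durations = 30
LF = 40 - 30 = 10

10


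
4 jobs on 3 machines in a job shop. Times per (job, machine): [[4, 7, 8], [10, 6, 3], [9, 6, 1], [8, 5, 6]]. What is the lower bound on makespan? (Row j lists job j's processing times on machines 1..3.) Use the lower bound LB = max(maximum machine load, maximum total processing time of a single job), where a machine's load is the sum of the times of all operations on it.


Machine loads:
  Machine 1: 4 + 10 + 9 + 8 = 31
  Machine 2: 7 + 6 + 6 + 5 = 24
  Machine 3: 8 + 3 + 1 + 6 = 18
Max machine load = 31
Job totals:
  Job 1: 19
  Job 2: 19
  Job 3: 16
  Job 4: 19
Max job total = 19
Lower bound = max(31, 19) = 31

31


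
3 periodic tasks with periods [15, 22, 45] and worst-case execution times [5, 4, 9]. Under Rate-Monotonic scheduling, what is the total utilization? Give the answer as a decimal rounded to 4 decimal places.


Compute individual utilizations (exact fractions):
  Task 1: C/T = 5/15 = 1/3 (approx. 0.3333)
  Task 2: C/T = 4/22 = 2/11 (approx. 0.1818)
  Task 3: C/T = 9/45 = 1/5 (approx. 0.2)
Total utilization U = 1/3 + 2/11 + 1/5 = 118/165
Rounded to 4 decimal places: U = 0.7152
RM (Liu & Layland) bound for 3 tasks = 0.779763; compare with U = 118/165 (approx. 0.715152)
U <= bound, so schedulable by RM sufficient condition.

0.7152


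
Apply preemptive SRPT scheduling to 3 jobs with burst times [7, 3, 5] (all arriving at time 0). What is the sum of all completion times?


Since all jobs arrive at t=0, SRPT equals SPT ordering.
SPT order: [3, 5, 7]
Completion times:
  Job 1: p=3, C=3
  Job 2: p=5, C=8
  Job 3: p=7, C=15
Total completion time = 3 + 8 + 15 = 26

26


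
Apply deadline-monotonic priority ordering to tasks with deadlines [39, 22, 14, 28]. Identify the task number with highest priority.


Sort tasks by relative deadline (ascending):
  Task 3: deadline = 14
  Task 2: deadline = 22
  Task 4: deadline = 28
  Task 1: deadline = 39
Priority order (highest first): [3, 2, 4, 1]
Highest priority task = 3

3


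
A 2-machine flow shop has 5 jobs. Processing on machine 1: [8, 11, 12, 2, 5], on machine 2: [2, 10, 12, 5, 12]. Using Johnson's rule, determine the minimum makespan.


Apply Johnson's rule:
  Group 1 (a <= b): [(4, 2, 5), (5, 5, 12), (3, 12, 12)]
  Group 2 (a > b): [(2, 11, 10), (1, 8, 2)]
Optimal job order: [4, 5, 3, 2, 1]
Schedule:
  Job 4: M1 done at 2, M2 done at 7
  Job 5: M1 done at 7, M2 done at 19
  Job 3: M1 done at 19, M2 done at 31
  Job 2: M1 done at 30, M2 done at 41
  Job 1: M1 done at 38, M2 done at 43
Makespan = 43

43


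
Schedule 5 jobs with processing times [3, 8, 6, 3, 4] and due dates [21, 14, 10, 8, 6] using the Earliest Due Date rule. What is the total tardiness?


Sort by due date (EDD order): [(4, 6), (3, 8), (6, 10), (8, 14), (3, 21)]
Compute completion times and tardiness:
  Job 1: p=4, d=6, C=4, tardiness=max(0,4-6)=0
  Job 2: p=3, d=8, C=7, tardiness=max(0,7-8)=0
  Job 3: p=6, d=10, C=13, tardiness=max(0,13-10)=3
  Job 4: p=8, d=14, C=21, tardiness=max(0,21-14)=7
  Job 5: p=3, d=21, C=24, tardiness=max(0,24-21)=3
Total tardiness = 13

13


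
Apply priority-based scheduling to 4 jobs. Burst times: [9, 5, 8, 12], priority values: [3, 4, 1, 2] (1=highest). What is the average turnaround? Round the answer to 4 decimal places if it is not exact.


Sort by priority (ascending = highest first):
Order: [(1, 8), (2, 12), (3, 9), (4, 5)]
Completion times:
  Priority 1, burst=8, C=8
  Priority 2, burst=12, C=20
  Priority 3, burst=9, C=29
  Priority 4, burst=5, C=34
Average turnaround = 91/4 = 22.75

22.75


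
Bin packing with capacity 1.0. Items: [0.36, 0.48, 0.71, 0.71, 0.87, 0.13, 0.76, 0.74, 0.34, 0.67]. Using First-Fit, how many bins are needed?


Place items sequentially using First-Fit:
  Item 0.36 -> new Bin 1
  Item 0.48 -> Bin 1 (now 0.84)
  Item 0.71 -> new Bin 2
  Item 0.71 -> new Bin 3
  Item 0.87 -> new Bin 4
  Item 0.13 -> Bin 1 (now 0.97)
  Item 0.76 -> new Bin 5
  Item 0.74 -> new Bin 6
  Item 0.34 -> new Bin 7
  Item 0.67 -> new Bin 8
Total bins used = 8

8


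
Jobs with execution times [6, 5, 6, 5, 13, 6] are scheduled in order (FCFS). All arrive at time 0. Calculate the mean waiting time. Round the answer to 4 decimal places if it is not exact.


FCFS order (as given): [6, 5, 6, 5, 13, 6]
Waiting times:
  Job 1: wait = 0
  Job 2: wait = 6
  Job 3: wait = 11
  Job 4: wait = 17
  Job 5: wait = 22
  Job 6: wait = 35
Sum of waiting times = 91
Average waiting time = 91/6 = 15.1667

15.1667


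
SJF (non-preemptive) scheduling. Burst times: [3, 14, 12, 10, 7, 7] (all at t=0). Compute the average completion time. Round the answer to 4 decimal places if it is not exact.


SJF order (ascending): [3, 7, 7, 10, 12, 14]
Completion times:
  Job 1: burst=3, C=3
  Job 2: burst=7, C=10
  Job 3: burst=7, C=17
  Job 4: burst=10, C=27
  Job 5: burst=12, C=39
  Job 6: burst=14, C=53
Average completion = 149/6 = 24.8333

24.8333


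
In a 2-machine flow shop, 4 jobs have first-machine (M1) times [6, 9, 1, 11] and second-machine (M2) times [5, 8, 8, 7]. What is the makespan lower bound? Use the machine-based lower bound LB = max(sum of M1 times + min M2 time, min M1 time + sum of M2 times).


LB1 = sum(M1 times) + min(M2 times) = 27 + 5 = 32
LB2 = min(M1 times) + sum(M2 times) = 1 + 28 = 29
Lower bound = max(LB1, LB2) = max(32, 29) = 32

32


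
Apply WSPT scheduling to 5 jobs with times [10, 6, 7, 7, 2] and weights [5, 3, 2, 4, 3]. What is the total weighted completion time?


Compute p/w ratios and sort ascending (WSPT): [(2, 3), (7, 4), (10, 5), (6, 3), (7, 2)]
Compute weighted completion times:
  Job (p=2,w=3): C=2, w*C=3*2=6
  Job (p=7,w=4): C=9, w*C=4*9=36
  Job (p=10,w=5): C=19, w*C=5*19=95
  Job (p=6,w=3): C=25, w*C=3*25=75
  Job (p=7,w=2): C=32, w*C=2*32=64
Total weighted completion time = 276

276


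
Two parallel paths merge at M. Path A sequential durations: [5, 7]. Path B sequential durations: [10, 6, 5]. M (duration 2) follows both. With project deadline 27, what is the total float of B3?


Forward pass: ES(B3) = sum of predecessors on chain B = 16
EF = ES + duration = 16 + 5 = 21
Backward pass: LF(M) = deadline = 27; LS(M) = 27 - 2 = 25
LF(B3) = LS(M) - sum(successors on chain B) = 25 - 0 = 25
LS = LF - duration = 25 - 5 = 20
Total float = LS - ES = 20 - 16 = 4

4


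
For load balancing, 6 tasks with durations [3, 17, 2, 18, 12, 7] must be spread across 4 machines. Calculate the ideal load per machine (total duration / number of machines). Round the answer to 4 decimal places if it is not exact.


Total processing time = 3 + 17 + 2 + 18 + 12 + 7 = 59
Number of machines = 4
Ideal balanced load = 59 / 4 = 14.75

14.75


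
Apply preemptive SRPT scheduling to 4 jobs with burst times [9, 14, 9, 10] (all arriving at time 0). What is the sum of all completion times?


Since all jobs arrive at t=0, SRPT equals SPT ordering.
SPT order: [9, 9, 10, 14]
Completion times:
  Job 1: p=9, C=9
  Job 2: p=9, C=18
  Job 3: p=10, C=28
  Job 4: p=14, C=42
Total completion time = 9 + 18 + 28 + 42 = 97

97


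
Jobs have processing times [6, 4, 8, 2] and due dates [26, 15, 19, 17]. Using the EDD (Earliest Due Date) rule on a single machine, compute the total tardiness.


Sort by due date (EDD order): [(4, 15), (2, 17), (8, 19), (6, 26)]
Compute completion times and tardiness:
  Job 1: p=4, d=15, C=4, tardiness=max(0,4-15)=0
  Job 2: p=2, d=17, C=6, tardiness=max(0,6-17)=0
  Job 3: p=8, d=19, C=14, tardiness=max(0,14-19)=0
  Job 4: p=6, d=26, C=20, tardiness=max(0,20-26)=0
Total tardiness = 0

0


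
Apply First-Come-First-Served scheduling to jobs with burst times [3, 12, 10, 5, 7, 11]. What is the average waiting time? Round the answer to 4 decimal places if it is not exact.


FCFS order (as given): [3, 12, 10, 5, 7, 11]
Waiting times:
  Job 1: wait = 0
  Job 2: wait = 3
  Job 3: wait = 15
  Job 4: wait = 25
  Job 5: wait = 30
  Job 6: wait = 37
Sum of waiting times = 110
Average waiting time = 110/6 = 18.3333

18.3333


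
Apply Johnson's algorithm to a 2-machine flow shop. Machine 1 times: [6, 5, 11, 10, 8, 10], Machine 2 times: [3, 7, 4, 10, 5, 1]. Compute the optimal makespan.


Apply Johnson's rule:
  Group 1 (a <= b): [(2, 5, 7), (4, 10, 10)]
  Group 2 (a > b): [(5, 8, 5), (3, 11, 4), (1, 6, 3), (6, 10, 1)]
Optimal job order: [2, 4, 5, 3, 1, 6]
Schedule:
  Job 2: M1 done at 5, M2 done at 12
  Job 4: M1 done at 15, M2 done at 25
  Job 5: M1 done at 23, M2 done at 30
  Job 3: M1 done at 34, M2 done at 38
  Job 1: M1 done at 40, M2 done at 43
  Job 6: M1 done at 50, M2 done at 51
Makespan = 51

51


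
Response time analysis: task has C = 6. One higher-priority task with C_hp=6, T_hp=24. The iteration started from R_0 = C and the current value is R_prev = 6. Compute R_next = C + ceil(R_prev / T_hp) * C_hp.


R_next = C + ceil(R_prev / T_hp) * C_hp
ceil(6 / 24) = ceil(0.25) = 1
Interference = 1 * 6 = 6
R_next = 6 + 6 = 12

12


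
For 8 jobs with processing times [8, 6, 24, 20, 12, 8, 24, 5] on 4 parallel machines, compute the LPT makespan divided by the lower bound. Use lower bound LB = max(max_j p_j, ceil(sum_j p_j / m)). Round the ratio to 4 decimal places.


LPT order: [24, 24, 20, 12, 8, 8, 6, 5]
Machine loads after assignment: [29, 24, 28, 26]
LPT makespan = 29
Lower bound = max(max_job, ceil(total/4)) = max(24, 27) = 27
Ratio = 29 / 27 = 1.0741

1.0741


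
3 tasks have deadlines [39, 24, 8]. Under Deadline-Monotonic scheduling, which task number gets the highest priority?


Sort tasks by relative deadline (ascending):
  Task 3: deadline = 8
  Task 2: deadline = 24
  Task 1: deadline = 39
Priority order (highest first): [3, 2, 1]
Highest priority task = 3

3


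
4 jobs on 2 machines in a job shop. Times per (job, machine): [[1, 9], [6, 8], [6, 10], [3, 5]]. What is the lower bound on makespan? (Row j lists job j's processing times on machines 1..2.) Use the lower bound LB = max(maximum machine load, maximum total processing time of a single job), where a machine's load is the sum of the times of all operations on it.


Machine loads:
  Machine 1: 1 + 6 + 6 + 3 = 16
  Machine 2: 9 + 8 + 10 + 5 = 32
Max machine load = 32
Job totals:
  Job 1: 10
  Job 2: 14
  Job 3: 16
  Job 4: 8
Max job total = 16
Lower bound = max(32, 16) = 32

32


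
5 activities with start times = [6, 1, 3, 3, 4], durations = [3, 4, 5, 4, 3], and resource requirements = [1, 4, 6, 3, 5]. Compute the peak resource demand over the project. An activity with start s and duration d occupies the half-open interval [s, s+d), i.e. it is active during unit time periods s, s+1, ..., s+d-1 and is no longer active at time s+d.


Each activity i is active on [start_i, start_i + duration_i).
Compute total resource usage per time slot:
  t=0: active resources = [], total = 0
  t=1: active resources = [4], total = 4
  t=2: active resources = [4], total = 4
  t=3: active resources = [4, 6, 3], total = 13
  t=4: active resources = [4, 6, 3, 5], total = 18
  t=5: active resources = [6, 3, 5], total = 14
  t=6: active resources = [1, 6, 3, 5], total = 15
  t=7: active resources = [1, 6], total = 7
  t=8: active resources = [1], total = 1
Peak resource demand = 18

18


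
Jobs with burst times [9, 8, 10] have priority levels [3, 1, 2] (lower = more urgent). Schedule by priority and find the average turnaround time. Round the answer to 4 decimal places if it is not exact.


Sort by priority (ascending = highest first):
Order: [(1, 8), (2, 10), (3, 9)]
Completion times:
  Priority 1, burst=8, C=8
  Priority 2, burst=10, C=18
  Priority 3, burst=9, C=27
Average turnaround = 53/3 = 17.6667

17.6667


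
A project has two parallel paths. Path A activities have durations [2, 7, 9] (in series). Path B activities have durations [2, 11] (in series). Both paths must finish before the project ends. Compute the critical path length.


Path A total = 2 + 7 + 9 = 18
Path B total = 2 + 11 = 13
Critical path = longest path = max(18, 13) = 18

18


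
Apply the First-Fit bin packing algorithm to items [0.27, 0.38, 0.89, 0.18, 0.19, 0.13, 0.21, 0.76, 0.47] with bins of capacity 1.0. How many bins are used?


Place items sequentially using First-Fit:
  Item 0.27 -> new Bin 1
  Item 0.38 -> Bin 1 (now 0.65)
  Item 0.89 -> new Bin 2
  Item 0.18 -> Bin 1 (now 0.83)
  Item 0.19 -> new Bin 3
  Item 0.13 -> Bin 1 (now 0.96)
  Item 0.21 -> Bin 3 (now 0.4)
  Item 0.76 -> new Bin 4
  Item 0.47 -> Bin 3 (now 0.87)
Total bins used = 4

4


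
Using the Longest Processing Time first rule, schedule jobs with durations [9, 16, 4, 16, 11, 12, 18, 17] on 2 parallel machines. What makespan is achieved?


Sort jobs in decreasing order (LPT): [18, 17, 16, 16, 12, 11, 9, 4]
Assign each job to the least loaded machine:
  Machine 1: jobs [18, 16, 11, 9], load = 54
  Machine 2: jobs [17, 16, 12, 4], load = 49
Makespan = max load = 54

54


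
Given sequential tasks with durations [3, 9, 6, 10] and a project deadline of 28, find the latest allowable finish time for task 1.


LF(activity 1) = deadline - sum of successor durations
Successors: activities 2 through 4 with durations [9, 6, 10]
Sum of successor durations = 25
LF = 28 - 25 = 3

3


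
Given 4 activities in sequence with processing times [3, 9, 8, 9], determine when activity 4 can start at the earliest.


Activity 4 starts after activities 1 through 3 complete.
Predecessor durations: [3, 9, 8]
ES = 3 + 9 + 8 = 20

20


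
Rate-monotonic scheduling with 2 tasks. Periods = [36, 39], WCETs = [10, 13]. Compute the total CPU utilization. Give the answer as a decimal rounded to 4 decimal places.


Compute individual utilizations (exact fractions):
  Task 1: C/T = 10/36 = 5/18 (approx. 0.2778)
  Task 2: C/T = 13/39 = 1/3 (approx. 0.3333)
Total utilization U = 5/18 + 1/3 = 11/18
Rounded to 4 decimal places: U = 0.6111
RM (Liu & Layland) bound for 2 tasks = 0.828427; compare with U = 11/18 (approx. 0.611111)
U <= bound, so schedulable by RM sufficient condition.

0.6111


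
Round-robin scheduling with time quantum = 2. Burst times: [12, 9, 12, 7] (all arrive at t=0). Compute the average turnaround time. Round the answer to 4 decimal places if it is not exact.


Time quantum = 2
Execution trace:
  J1 runs 2 units, time = 2
  J2 runs 2 units, time = 4
  J3 runs 2 units, time = 6
  J4 runs 2 units, time = 8
  J1 runs 2 units, time = 10
  J2 runs 2 units, time = 12
  J3 runs 2 units, time = 14
  J4 runs 2 units, time = 16
  J1 runs 2 units, time = 18
  J2 runs 2 units, time = 20
  J3 runs 2 units, time = 22
  J4 runs 2 units, time = 24
  J1 runs 2 units, time = 26
  J2 runs 2 units, time = 28
  J3 runs 2 units, time = 30
  J4 runs 1 units, time = 31
  J1 runs 2 units, time = 33
  J2 runs 1 units, time = 34
  J3 runs 2 units, time = 36
  J1 runs 2 units, time = 38
  J3 runs 2 units, time = 40
Finish times: [38, 34, 40, 31]
Average turnaround = 143/4 = 35.75

35.75


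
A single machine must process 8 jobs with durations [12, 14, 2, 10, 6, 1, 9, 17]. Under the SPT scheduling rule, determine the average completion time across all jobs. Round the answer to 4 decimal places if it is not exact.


Sort jobs by processing time (SPT order): [1, 2, 6, 9, 10, 12, 14, 17]
Compute completion times sequentially:
  Job 1: processing = 1, completes at 1
  Job 2: processing = 2, completes at 3
  Job 3: processing = 6, completes at 9
  Job 4: processing = 9, completes at 18
  Job 5: processing = 10, completes at 28
  Job 6: processing = 12, completes at 40
  Job 7: processing = 14, completes at 54
  Job 8: processing = 17, completes at 71
Sum of completion times = 224
Average completion time = 224/8 = 28.0

28.0


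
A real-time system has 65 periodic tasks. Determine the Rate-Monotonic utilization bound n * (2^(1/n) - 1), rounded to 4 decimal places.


Compute 2^(1/65) = 1.0107208638
Subtract 1: 1.0107208638 - 1 = 0.0107208638
Multiply by n: 65 * 0.0107208638 = 0.6968561470
Round to 4 dp: 0.6969

0.6969


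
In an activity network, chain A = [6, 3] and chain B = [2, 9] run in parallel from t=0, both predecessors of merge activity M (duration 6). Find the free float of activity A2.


ES(A2) = sum of predecessors on chain A = 6
EF(A2) = ES + duration = 6 + 3 = 9
Successor of A2 is M. ES(M) = max(sum(A), sum(B)) = max(9, 11) = 11
Free float = ES(successor) - EF(current) = 11 - 9 = 2

2


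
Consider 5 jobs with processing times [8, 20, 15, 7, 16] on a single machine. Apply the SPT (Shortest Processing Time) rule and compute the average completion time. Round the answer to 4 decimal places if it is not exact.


Sort jobs by processing time (SPT order): [7, 8, 15, 16, 20]
Compute completion times sequentially:
  Job 1: processing = 7, completes at 7
  Job 2: processing = 8, completes at 15
  Job 3: processing = 15, completes at 30
  Job 4: processing = 16, completes at 46
  Job 5: processing = 20, completes at 66
Sum of completion times = 164
Average completion time = 164/5 = 32.8

32.8


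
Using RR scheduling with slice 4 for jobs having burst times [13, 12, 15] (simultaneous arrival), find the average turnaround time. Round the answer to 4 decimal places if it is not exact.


Time quantum = 4
Execution trace:
  J1 runs 4 units, time = 4
  J2 runs 4 units, time = 8
  J3 runs 4 units, time = 12
  J1 runs 4 units, time = 16
  J2 runs 4 units, time = 20
  J3 runs 4 units, time = 24
  J1 runs 4 units, time = 28
  J2 runs 4 units, time = 32
  J3 runs 4 units, time = 36
  J1 runs 1 units, time = 37
  J3 runs 3 units, time = 40
Finish times: [37, 32, 40]
Average turnaround = 109/3 = 36.3333

36.3333


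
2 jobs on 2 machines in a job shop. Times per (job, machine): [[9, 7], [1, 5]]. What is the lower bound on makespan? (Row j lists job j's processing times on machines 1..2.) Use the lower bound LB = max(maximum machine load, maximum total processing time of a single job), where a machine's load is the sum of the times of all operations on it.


Machine loads:
  Machine 1: 9 + 1 = 10
  Machine 2: 7 + 5 = 12
Max machine load = 12
Job totals:
  Job 1: 16
  Job 2: 6
Max job total = 16
Lower bound = max(12, 16) = 16

16


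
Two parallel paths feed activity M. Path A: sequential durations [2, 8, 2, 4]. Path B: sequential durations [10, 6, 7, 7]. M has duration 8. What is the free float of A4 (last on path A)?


ES(A4) = sum of predecessors on chain A = 12
EF(A4) = ES + duration = 12 + 4 = 16
Successor of A4 is M. ES(M) = max(sum(A), sum(B)) = max(16, 30) = 30
Free float = ES(successor) - EF(current) = 30 - 16 = 14

14


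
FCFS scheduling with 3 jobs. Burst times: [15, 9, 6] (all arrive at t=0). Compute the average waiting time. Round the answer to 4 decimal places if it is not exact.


FCFS order (as given): [15, 9, 6]
Waiting times:
  Job 1: wait = 0
  Job 2: wait = 15
  Job 3: wait = 24
Sum of waiting times = 39
Average waiting time = 39/3 = 13.0

13.0


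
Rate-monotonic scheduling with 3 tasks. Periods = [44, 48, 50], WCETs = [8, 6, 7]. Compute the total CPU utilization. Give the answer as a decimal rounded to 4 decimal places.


Compute individual utilizations (exact fractions):
  Task 1: C/T = 8/44 = 2/11 (approx. 0.1818)
  Task 2: C/T = 6/48 = 1/8 (approx. 0.125)
  Task 3: C/T = 7/50 (approx. 0.14)
Total utilization U = 2/11 + 1/8 + 7/50 = 983/2200
Rounded to 4 decimal places: U = 0.4468
RM (Liu & Layland) bound for 3 tasks = 0.779763; compare with U = 983/2200 (approx. 0.446818)
U <= bound, so schedulable by RM sufficient condition.

0.4468


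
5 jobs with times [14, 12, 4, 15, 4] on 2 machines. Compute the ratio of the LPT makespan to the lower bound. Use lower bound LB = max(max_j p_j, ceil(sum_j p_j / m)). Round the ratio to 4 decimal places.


LPT order: [15, 14, 12, 4, 4]
Machine loads after assignment: [23, 26]
LPT makespan = 26
Lower bound = max(max_job, ceil(total/2)) = max(15, 25) = 25
Ratio = 26 / 25 = 1.04

1.04


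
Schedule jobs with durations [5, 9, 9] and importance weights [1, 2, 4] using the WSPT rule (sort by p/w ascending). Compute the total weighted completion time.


Compute p/w ratios and sort ascending (WSPT): [(9, 4), (9, 2), (5, 1)]
Compute weighted completion times:
  Job (p=9,w=4): C=9, w*C=4*9=36
  Job (p=9,w=2): C=18, w*C=2*18=36
  Job (p=5,w=1): C=23, w*C=1*23=23
Total weighted completion time = 95

95


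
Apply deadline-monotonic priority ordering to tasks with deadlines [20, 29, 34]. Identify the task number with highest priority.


Sort tasks by relative deadline (ascending):
  Task 1: deadline = 20
  Task 2: deadline = 29
  Task 3: deadline = 34
Priority order (highest first): [1, 2, 3]
Highest priority task = 1

1


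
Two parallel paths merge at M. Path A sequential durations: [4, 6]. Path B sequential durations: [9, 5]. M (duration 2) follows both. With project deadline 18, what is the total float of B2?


Forward pass: ES(B2) = sum of predecessors on chain B = 9
EF = ES + duration = 9 + 5 = 14
Backward pass: LF(M) = deadline = 18; LS(M) = 18 - 2 = 16
LF(B2) = LS(M) - sum(successors on chain B) = 16 - 0 = 16
LS = LF - duration = 16 - 5 = 11
Total float = LS - ES = 11 - 9 = 2

2


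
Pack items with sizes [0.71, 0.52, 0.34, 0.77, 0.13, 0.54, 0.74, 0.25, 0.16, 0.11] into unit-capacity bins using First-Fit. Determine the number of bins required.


Place items sequentially using First-Fit:
  Item 0.71 -> new Bin 1
  Item 0.52 -> new Bin 2
  Item 0.34 -> Bin 2 (now 0.86)
  Item 0.77 -> new Bin 3
  Item 0.13 -> Bin 1 (now 0.84)
  Item 0.54 -> new Bin 4
  Item 0.74 -> new Bin 5
  Item 0.25 -> Bin 4 (now 0.79)
  Item 0.16 -> Bin 1 (now 1.0)
  Item 0.11 -> Bin 2 (now 0.97)
Total bins used = 5

5


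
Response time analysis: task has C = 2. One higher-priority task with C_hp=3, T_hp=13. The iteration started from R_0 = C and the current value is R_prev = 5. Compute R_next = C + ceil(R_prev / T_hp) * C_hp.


R_next = C + ceil(R_prev / T_hp) * C_hp
ceil(5 / 13) = ceil(0.3846) = 1
Interference = 1 * 3 = 3
R_next = 2 + 3 = 5
R_next = R_prev, so the iteration has converged (response time = 5).

5


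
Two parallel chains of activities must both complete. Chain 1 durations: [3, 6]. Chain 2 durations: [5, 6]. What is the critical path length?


Path A total = 3 + 6 = 9
Path B total = 5 + 6 = 11
Critical path = longest path = max(9, 11) = 11

11


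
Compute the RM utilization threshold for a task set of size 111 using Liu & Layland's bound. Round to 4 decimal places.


Compute 2^(1/111) = 1.0062641072
Subtract 1: 1.0062641072 - 1 = 0.0062641072
Multiply by n: 111 * 0.0062641072 = 0.6953158992
Round to 4 dp: 0.6953

0.6953


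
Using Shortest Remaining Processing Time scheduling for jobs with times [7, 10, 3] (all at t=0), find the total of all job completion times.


Since all jobs arrive at t=0, SRPT equals SPT ordering.
SPT order: [3, 7, 10]
Completion times:
  Job 1: p=3, C=3
  Job 2: p=7, C=10
  Job 3: p=10, C=20
Total completion time = 3 + 10 + 20 = 33

33


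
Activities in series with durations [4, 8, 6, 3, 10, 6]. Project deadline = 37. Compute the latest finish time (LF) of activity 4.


LF(activity 4) = deadline - sum of successor durations
Successors: activities 5 through 6 with durations [10, 6]
Sum of successor durations = 16
LF = 37 - 16 = 21

21
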